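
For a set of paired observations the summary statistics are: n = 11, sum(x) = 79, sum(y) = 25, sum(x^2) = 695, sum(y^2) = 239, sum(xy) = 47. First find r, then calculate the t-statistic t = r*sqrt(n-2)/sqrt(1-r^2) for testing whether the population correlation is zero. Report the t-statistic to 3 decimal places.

-5.274

S_xy = nΣxy − ΣxΣy = 11·47 − 79·25 = 517 − 1975 = -1458
S_xx = nΣx² − (Σx)² = 11·695 − 79² = 7645 − 6241 = 1404
S_yy = nΣy² − (Σy)² = 11·239 − 25² = 2629 − 625 = 2004
r = S_xy / √(S_xx·S_yy) = -1458 / √(1404·2004) = -1458 / √2813616 = -1458 / 1677.3837 = -0.8692
t = r·√(n−2)/√(1−r²) = -0.8692·√9 / √(1−0.755509) = -2.607600 / 0.494460 = -5.274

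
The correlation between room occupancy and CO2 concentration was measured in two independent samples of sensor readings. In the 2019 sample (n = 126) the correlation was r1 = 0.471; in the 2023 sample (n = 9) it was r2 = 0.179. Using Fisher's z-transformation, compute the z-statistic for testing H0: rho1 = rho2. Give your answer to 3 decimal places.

0.790

z1 = atanh(0.471) = 0.511355,  z2 = atanh(0.179) = 0.180949
SE = √(1/(n1−3) + 1/(n2−3)) = √(1/123 + 1/6) = √(0.0081301 + 0.1666667) = √0.1747968 = 0.418087
z = (z1 − z2)/SE = (0.511355 − 0.180949) / 0.418087 = 0.330406 / 0.418087 = 0.790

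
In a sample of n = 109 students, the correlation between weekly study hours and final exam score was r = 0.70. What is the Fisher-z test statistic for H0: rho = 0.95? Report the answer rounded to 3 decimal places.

Fisher z: atanh(0.70) = 0.867301, atanh(0.95) = 1.831781
z = (z_r − z_0)·√(n−3) = (0.867301 − 1.831781)·√106 = -0.964480 · 10.295630 = -9.930

-9.930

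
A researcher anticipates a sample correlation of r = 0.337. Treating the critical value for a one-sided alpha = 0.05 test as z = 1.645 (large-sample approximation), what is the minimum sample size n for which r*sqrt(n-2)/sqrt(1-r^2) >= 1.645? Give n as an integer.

Need r·√(n−2)/√(1−r²) ≥ 1.645
√(n−2) ≥ 1.645·√(1−0.113569) / 0.337 = 1.645·0.941505 / 0.337 = 4.5958
n−2 ≥ 21.1214  ⇒  n ≥ 23.1214
Smallest integer n = 24

24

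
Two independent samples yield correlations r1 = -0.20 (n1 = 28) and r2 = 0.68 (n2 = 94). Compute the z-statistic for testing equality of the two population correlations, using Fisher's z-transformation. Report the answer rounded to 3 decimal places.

z1 = atanh(-0.20) = -0.202733,  z2 = atanh(0.68) = 0.829114
SE = √(1/(n1−3) + 1/(n2−3)) = √(1/25 + 1/91) = √(0.0400000 + 0.0109890) = √0.0509890 = 0.225807
z = (z1 − z2)/SE = (-0.202733 − 0.829114) / 0.225807 = -1.031847 / 0.225807 = -4.570

-4.570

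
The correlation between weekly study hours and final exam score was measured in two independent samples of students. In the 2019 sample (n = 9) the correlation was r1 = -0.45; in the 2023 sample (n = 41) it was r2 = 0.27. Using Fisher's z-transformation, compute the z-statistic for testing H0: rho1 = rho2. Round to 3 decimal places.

-1.734

Fisher z-transforms: z1 = atanh(-0.45) = -0.484700, z2 = atanh(0.27) = 0.276864; difference d = -0.761564
Var(d) = 1/6 + 1/38 = 0.1666667 + 0.0263158 = 0.1929825
z = d/√Var(d) = -0.761564 / √0.1929825 = -0.761564 / 0.439298 = -1.734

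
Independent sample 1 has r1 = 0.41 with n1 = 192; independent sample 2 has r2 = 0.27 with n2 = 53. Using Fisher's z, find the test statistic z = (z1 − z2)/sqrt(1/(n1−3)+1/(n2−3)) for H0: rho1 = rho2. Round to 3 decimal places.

Fisher z-transforms: z1 = atanh(0.41) = 0.435611, z2 = atanh(0.27) = 0.276864; difference d = 0.158747
Var(d) = 1/189 + 1/50 = 0.0052910 + 0.0200000 = 0.0252910
z = d/√Var(d) = 0.158747 / √0.0252910 = 0.158747 / 0.159031 = 0.998

0.998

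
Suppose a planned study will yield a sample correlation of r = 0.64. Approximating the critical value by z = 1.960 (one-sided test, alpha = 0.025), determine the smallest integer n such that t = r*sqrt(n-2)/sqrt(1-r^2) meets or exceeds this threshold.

r√(n−2)/√(1−r²) ≥ 1.960  ⇔  n−2 ≥ (1.960)²·(1−r²)/r²
(1−r²)/r² = (1−0.4096)/0.4096 = 1.4414
n ≥ 2 + 3.8416·1.4414 = 2 + 5.5373 = 7.5373
⌈7.5373⌉ = 8

8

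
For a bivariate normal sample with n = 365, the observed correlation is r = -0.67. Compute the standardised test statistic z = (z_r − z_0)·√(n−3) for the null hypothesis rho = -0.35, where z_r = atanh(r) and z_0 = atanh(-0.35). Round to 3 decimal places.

-8.472

z_r = atanh(-0.67) = -0.810743,  z_0 = atanh(-0.35) = -0.365444
SE = 1/√(n−3) = 1/√362 = 0.052559
z = (z_r − z_0)/SE = (-0.810743 − (-0.365444)) / 0.052559 = -0.445299 / 0.052559 = -8.472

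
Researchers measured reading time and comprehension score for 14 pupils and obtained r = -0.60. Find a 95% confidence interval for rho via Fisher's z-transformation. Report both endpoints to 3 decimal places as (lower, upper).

Fisher z: z_r = atanh(r) = ½·ln((1+(-0.60))/(1−(-0.60))) = -0.693147
SE(z) = 1/√(n−3) = 1/√11 = 0.301511
95% ⇒ z* = 1.960; margin = 1.960·0.301511 = 0.590962
CI on z-scale: (-1.284109, -0.102185)
Back-transform: tanh(-1.284109) = -0.857576, tanh(-0.102185) = -0.101831

(-0.858, -0.102)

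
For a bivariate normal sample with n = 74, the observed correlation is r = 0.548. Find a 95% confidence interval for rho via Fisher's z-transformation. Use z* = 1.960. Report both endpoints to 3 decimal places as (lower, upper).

z_r = atanh(0.548) = 0.615518;  SE = 1/√(n−3) = 1/√71 = 0.118678
z-limits: 0.615518 ± 1.960·0.118678 = 0.615518 ± 0.232609 = [0.382909, 0.848127]
ρ-limits: (tanh 0.382909, tanh 0.848127) = (0.365, 0.690)

(0.365, 0.690)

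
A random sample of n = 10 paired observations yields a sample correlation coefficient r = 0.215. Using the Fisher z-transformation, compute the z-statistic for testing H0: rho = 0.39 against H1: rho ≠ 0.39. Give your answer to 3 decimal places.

-0.512

z_r = atanh(0.215) = 0.218408,  z_0 = atanh(0.39) = 0.411800
SE = 1/√(n−3) = 1/√7 = 0.377964
z = (z_r − z_0)/SE = (0.218408 − 0.411800) / 0.377964 = -0.193392 / 0.377964 = -0.512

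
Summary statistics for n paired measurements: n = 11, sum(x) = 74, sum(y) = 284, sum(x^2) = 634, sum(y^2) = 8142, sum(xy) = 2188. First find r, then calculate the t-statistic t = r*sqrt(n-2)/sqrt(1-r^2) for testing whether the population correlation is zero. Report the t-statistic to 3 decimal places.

Numerator: nΣxy − (Σx)(Σy) = 11·2188 − (74)(284) = 3052
Denominator: √[(nΣx²−(Σx)²)(nΣy²−(Σy)²)]
  nΣx²−(Σx)² = 11·634 − 5476 = 1498;  nΣy²−(Σy)² = 11·8142 − 80656 = 8906
  √(1498·8906) = √13341188 = 3652.5591
r = 3052 / 3652.5591 = 0.8356
t = r·√(n−2)/√(1−r²) = 0.8356·√9 / √(1−0.698227) = 2.506800 / 0.549339 = 4.563

4.563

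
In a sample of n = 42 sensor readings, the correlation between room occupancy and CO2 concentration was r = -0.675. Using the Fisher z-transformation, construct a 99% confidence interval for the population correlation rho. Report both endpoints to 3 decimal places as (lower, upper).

(-0.843, -0.386)

z_r = atanh(-0.675) = -0.819872;  SE = 1/√(n−3) = 1/√39 = 0.160128
z-limits: -0.819872 ± 2.576·0.160128 = -0.819872 ± 0.412490 = [-1.232362, -0.407382]
ρ-limits: (tanh -1.232362, tanh -0.407382) = (-0.843, -0.386)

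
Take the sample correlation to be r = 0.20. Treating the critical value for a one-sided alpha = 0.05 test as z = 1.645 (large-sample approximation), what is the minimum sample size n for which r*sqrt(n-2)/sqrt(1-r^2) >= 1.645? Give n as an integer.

r√(n−2)/√(1−r²) ≥ 1.645  ⇔  n−2 ≥ (1.645)²·(1−r²)/r²
(1−r²)/r² = (1−0.0400)/0.0400 = 24.0000
n ≥ 2 + 2.706025·24.0000 = 2 + 64.9446 = 66.9446
⌈66.9446⌉ = 67

67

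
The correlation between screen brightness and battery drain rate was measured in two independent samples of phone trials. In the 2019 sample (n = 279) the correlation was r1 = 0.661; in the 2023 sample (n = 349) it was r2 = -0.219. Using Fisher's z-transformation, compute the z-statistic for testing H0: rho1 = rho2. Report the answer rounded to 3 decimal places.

12.604

Fisher z-transforms: z1 = atanh(0.661) = 0.794588, z2 = atanh(-0.219) = -0.222605; difference d = 1.017193
Var(d) = 1/276 + 1/346 = 0.0036232 + 0.0028902 = 0.0065134
z = d/√Var(d) = 1.017193 / √0.0065134 = 1.017193 / 0.080706 = 12.604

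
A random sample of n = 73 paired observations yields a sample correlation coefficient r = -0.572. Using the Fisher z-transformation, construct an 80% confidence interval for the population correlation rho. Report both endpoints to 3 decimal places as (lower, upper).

(-0.666, -0.460)

Fisher z: z_r = atanh(r) = ½·ln((1+(-0.572))/(1−(-0.572))) = -0.650490
SE(z) = 1/√(n−3) = 1/√70 = 0.119523
80% ⇒ z* = 1.282; margin = 1.282·0.119523 = 0.153228
CI on z-scale: (-0.803718, -0.497262)
Back-transform: tanh(-0.803718) = -0.666110, tanh(-0.497262) = -0.459961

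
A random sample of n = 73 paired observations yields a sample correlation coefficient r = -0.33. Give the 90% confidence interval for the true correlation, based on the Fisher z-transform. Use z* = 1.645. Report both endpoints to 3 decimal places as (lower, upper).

(-0.493, -0.145)

Fisher z: z_r = atanh(r) = ½·ln((1+(-0.33))/(1−(-0.33))) = -0.342828
SE(z) = 1/√(n−3) = 1/√70 = 0.119523
90% ⇒ z* = 1.645; margin = 1.645·0.119523 = 0.196615
CI on z-scale: (-0.539443, -0.146213)
Back-transform: tanh(-0.539443) = -0.492566, tanh(-0.146213) = -0.145180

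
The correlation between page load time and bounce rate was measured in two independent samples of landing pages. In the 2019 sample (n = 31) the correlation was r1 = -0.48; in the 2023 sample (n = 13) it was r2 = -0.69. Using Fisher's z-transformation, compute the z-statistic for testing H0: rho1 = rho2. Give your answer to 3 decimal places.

0.882

Fisher z-transforms: z1 = atanh(-0.48) = -0.522984, z2 = atanh(-0.69) = -0.847956; difference d = 0.324972
Var(d) = 1/28 + 1/10 = 0.0357143 + 0.1000000 = 0.1357143
z = d/√Var(d) = 0.324972 / √0.1357143 = 0.324972 / 0.368394 = 0.882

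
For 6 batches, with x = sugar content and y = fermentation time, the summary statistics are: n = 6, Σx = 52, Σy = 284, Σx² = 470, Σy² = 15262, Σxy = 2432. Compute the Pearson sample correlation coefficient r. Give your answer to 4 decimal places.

-0.1564

Numerator: nΣxy − (Σx)(Σy) = 6·2432 − (52)(284) = -176
Denominator: √[(nΣx²−(Σx)²)(nΣy²−(Σy)²)]
  nΣx²−(Σx)² = 6·470 − 2704 = 116;  nΣy²−(Σy)² = 6·15262 − 80656 = 10916
  √(116·10916) = √1266256 = 1125.2804
r = -176 / 1125.2804 = -0.1564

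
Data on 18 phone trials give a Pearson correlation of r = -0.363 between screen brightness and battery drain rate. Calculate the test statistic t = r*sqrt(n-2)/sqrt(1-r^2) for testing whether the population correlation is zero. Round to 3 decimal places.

1 − r² = 1 − 0.131769 = 0.868231;  √(1−r²) = 0.931789
√(n−2) = √16 = 4.000000
t = r·√(n−2)/√(1−r²) = -0.363 · 4.000000 / 0.931789 = -1.558

-1.558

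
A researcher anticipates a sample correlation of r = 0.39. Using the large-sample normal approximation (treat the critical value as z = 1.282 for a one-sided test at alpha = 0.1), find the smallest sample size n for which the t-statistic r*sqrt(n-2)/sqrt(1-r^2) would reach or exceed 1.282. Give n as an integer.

12

Need r·√(n−2)/√(1−r²) ≥ 1.282
√(n−2) ≥ 1.282·√(1−0.1521) / 0.39 = 1.282·0.920815 / 0.39 = 3.0269
n−2 ≥ 9.1621  ⇒  n ≥ 11.1621
Smallest integer n = 12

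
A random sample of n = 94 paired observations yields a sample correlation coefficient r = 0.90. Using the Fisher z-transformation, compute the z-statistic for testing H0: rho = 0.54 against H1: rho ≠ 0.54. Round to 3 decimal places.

z_r = atanh(0.90) = 1.472219,  z_0 = atanh(0.54) = 0.604156
SE = 1/√(n−3) = 1/√91 = 0.104828
z = (z_r − z_0)/SE = (1.472219 − 0.604156) / 0.104828 = 0.868063 / 0.104828 = 8.281

8.281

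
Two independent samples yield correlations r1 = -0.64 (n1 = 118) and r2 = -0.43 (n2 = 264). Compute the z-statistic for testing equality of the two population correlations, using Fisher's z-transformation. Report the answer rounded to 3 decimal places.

Fisher z-transforms: z1 = atanh(-0.64) = -0.758174, z2 = atanh(-0.43) = -0.459897; difference d = -0.298277
Var(d) = 1/115 + 1/261 = 0.0086957 + 0.0038314 = 0.0125271
z = d/√Var(d) = -0.298277 / √0.0125271 = -0.298277 / 0.111925 = -2.665

-2.665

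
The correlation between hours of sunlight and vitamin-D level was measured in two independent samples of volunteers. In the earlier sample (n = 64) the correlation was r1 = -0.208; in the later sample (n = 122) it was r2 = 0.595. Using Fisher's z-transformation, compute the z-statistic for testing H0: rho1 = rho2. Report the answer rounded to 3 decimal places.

-5.693

Fisher z-transforms: z1 = atanh(-0.208) = -0.211080, z2 = atanh(0.595) = 0.685371; difference d = -0.896451
Var(d) = 1/61 + 1/119 = 0.0163934 + 0.0084034 = 0.0247968
z = d/√Var(d) = -0.896451 / √0.0247968 = -0.896451 / 0.157470 = -5.693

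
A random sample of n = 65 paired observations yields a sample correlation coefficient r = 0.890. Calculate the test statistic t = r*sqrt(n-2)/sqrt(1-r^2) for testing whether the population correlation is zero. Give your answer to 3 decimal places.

15.493

1 − r² = 1 − 0.792100 = 0.207900;  √(1−r²) = 0.455961
√(n−2) = √63 = 7.937254
t = r·√(n−2)/√(1−r²) = 0.890 · 7.937254 / 0.455961 = 15.493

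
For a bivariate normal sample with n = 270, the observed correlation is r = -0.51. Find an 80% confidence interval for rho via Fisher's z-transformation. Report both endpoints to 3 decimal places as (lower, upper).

Fisher z: z_r = atanh(r) = ½·ln((1+(-0.51))/(1−(-0.51))) = -0.562730
SE(z) = 1/√(n−3) = 1/√267 = 0.061199
80% ⇒ z* = 1.282; margin = 1.282·0.061199 = 0.078457
CI on z-scale: (-0.641187, -0.484273)
Back-transform: tanh(-0.641187) = -0.565707, tanh(-0.484273) = -0.449659

(-0.566, -0.450)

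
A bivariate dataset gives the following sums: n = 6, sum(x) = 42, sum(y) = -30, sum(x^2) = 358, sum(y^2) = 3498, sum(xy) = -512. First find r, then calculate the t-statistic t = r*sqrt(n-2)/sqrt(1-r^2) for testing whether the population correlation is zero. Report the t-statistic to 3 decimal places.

Numerator: nΣxy − (Σx)(Σy) = 6·(-512) − (42)(-30) = -1812
Denominator: √[(nΣx²−(Σx)²)(nΣy²−(Σy)²)]
  nΣx²−(Σx)² = 6·358 − 1764 = 384;  nΣy²−(Σy)² = 6·3498 − 900 = 20088
  √(384·20088) = √7713792 = 2777.3714
r = -1812 / 2777.3714 = -0.6524
t = r·√(n−2)/√(1−r²) = -0.6524·√4 / √(1−0.425626) = -1.304800 / 0.757875 = -1.722

-1.722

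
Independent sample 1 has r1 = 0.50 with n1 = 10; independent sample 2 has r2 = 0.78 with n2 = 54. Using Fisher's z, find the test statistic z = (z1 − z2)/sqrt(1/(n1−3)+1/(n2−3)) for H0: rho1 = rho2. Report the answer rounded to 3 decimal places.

-1.231

Fisher z-transforms: z1 = atanh(0.50) = 0.549306, z2 = atanh(0.78) = 1.045371; difference d = -0.496065
Var(d) = 1/7 + 1/51 = 0.1428571 + 0.0196078 = 0.1624649
z = d/√Var(d) = -0.496065 / √0.1624649 = -0.496065 / 0.403069 = -1.231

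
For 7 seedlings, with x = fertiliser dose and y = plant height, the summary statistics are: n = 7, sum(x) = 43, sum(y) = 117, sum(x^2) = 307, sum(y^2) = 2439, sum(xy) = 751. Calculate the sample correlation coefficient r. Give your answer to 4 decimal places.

0.2243

Numerator: nΣxy − (Σx)(Σy) = 7·751 − (43)(117) = 226
Denominator: √[(nΣx²−(Σx)²)(nΣy²−(Σy)²)]
  nΣx²−(Σx)² = 7·307 − 1849 = 300;  nΣy²−(Σy)² = 7·2439 − 13689 = 3384
  √(300·3384) = √1015200 = 1007.5713
r = 226 / 1007.5713 = 0.2243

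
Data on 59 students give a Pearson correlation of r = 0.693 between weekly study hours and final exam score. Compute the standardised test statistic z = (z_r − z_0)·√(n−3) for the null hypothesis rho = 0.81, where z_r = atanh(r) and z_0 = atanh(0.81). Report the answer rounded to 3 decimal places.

z_r = atanh(0.693) = 0.853705,  z_0 = atanh(0.81) = 1.127029
SE = 1/√(n−3) = 1/√56 = 0.133631
z = (z_r − z_0)/SE = (0.853705 − 1.127029) / 0.133631 = -0.273324 / 0.133631 = -2.045

-2.045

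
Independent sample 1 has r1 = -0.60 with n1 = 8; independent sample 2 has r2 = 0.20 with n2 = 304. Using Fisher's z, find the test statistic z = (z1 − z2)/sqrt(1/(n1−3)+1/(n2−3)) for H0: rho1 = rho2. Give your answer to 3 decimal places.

-1.987

z1 = atanh(-0.60) = -0.693147,  z2 = atanh(0.20) = 0.202733
SE = √(1/(n1−3) + 1/(n2−3)) = √(1/5 + 1/301) = √(0.2000000 + 0.0033223) = √0.2033223 = 0.450913
z = (z1 − z2)/SE = (-0.693147 − 0.202733) / 0.450913 = -0.895880 / 0.450913 = -1.987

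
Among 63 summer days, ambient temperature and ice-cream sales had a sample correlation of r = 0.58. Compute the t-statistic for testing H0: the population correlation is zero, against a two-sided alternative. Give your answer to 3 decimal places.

5.561

1 − r² = 1 − 0.3364 = 0.6636;  √(1−r²) = 0.814616
√(n−2) = √61 = 7.810250
t = r·√(n−2)/√(1−r²) = 0.58 · 7.810250 / 0.814616 = 5.561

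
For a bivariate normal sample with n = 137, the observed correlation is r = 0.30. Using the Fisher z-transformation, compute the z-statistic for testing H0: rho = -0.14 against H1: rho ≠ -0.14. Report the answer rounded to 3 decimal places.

z_r = atanh(0.30) = 0.309520,  z_0 = atanh(-0.14) = -0.140926
SE = 1/√(n−3) = 1/√134 = 0.086387
z = (z_r − z_0)/SE = (0.309520 − (-0.140926)) / 0.086387 = 0.450446 / 0.086387 = 5.214

5.214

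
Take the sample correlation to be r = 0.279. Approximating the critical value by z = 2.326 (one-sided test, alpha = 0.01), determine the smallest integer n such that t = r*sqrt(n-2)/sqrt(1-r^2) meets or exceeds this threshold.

r√(n−2)/√(1−r²) ≥ 2.326  ⇔  n−2 ≥ (2.326)²·(1−r²)/r²
(1−r²)/r² = (1−0.077841)/0.077841 = 11.8467
n ≥ 2 + 5.410276·11.8467 = 2 + 64.0939 = 66.0939
⌈66.0939⌉ = 67

67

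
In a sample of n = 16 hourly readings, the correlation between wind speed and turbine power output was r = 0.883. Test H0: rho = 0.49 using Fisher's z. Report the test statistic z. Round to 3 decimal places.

3.076

Fisher z: atanh(0.883) = 1.389224, atanh(0.49) = 0.536060
z = (z_r − z_0)·√(n−3) = (1.389224 − 0.536060)·√13 = 0.853164 · 3.605551 = 3.076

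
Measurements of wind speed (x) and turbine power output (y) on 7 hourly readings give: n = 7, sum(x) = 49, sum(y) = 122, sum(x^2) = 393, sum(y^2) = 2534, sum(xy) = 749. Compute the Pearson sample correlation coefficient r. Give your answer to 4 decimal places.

-0.7354

Numerator: nΣxy − (Σx)(Σy) = 7·749 − (49)(122) = -735
Denominator: √[(nΣx²−(Σx)²)(nΣy²−(Σy)²)]
  nΣx²−(Σx)² = 7·393 − 2401 = 350;  nΣy²−(Σy)² = 7·2534 − 14884 = 2854
  √(350·2854) = √998900 = 999.4498
r = -735 / 999.4498 = -0.7354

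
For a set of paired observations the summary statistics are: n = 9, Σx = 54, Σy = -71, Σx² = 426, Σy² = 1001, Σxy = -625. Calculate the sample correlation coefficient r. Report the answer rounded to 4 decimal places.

Numerator: nΣxy − (Σx)(Σy) = 9·(-625) − (54)(-71) = -1791
Denominator: √[(nΣx²−(Σx)²)(nΣy²−(Σy)²)]
  nΣx²−(Σx)² = 9·426 − 2916 = 918;  nΣy²−(Σy)² = 9·1001 − 5041 = 3968
  √(918·3968) = √3642624 = 1908.5660
r = -1791 / 1908.5660 = -0.9384

-0.9384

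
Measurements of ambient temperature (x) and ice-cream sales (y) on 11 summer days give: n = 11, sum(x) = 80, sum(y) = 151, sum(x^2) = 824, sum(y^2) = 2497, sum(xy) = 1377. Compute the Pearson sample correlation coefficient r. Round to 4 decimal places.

0.8699

S_xy = nΣxy − ΣxΣy = 11·1377 − 80·151 = 15147 − 12080 = 3067
S_xx = nΣx² − (Σx)² = 11·824 − 80² = 9064 − 6400 = 2664
S_yy = nΣy² − (Σy)² = 11·2497 − 151² = 27467 − 22801 = 4666
r = S_xy / √(S_xx·S_yy) = 3067 / √(2664·4666) = 3067 / √12430224 = 3067 / 3525.6523 = 0.8699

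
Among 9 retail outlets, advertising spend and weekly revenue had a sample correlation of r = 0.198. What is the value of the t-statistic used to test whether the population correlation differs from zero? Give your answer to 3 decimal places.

0.534

1 − r² = 1 − 0.039204 = 0.960796;  √(1−r²) = 0.980202
√(n−2) = √7 = 2.645751
t = r·√(n−2)/√(1−r²) = 0.198 · 2.645751 / 0.980202 = 0.534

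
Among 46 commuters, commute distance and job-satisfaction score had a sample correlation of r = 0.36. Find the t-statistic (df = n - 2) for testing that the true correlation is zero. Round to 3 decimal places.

2.560

1 − r² = 1 − 0.1296 = 0.8704;  √(1−r²) = 0.932952
√(n−2) = √44 = 6.633250
t = r·√(n−2)/√(1−r²) = 0.36 · 6.633250 / 0.932952 = 2.560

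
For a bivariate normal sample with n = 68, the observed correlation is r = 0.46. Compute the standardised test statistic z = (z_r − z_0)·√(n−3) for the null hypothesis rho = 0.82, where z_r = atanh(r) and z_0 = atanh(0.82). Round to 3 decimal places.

Fisher z: atanh(0.46) = 0.497311, atanh(0.82) = 1.156817
z = (z_r − z_0)·√(n−3) = (0.497311 − 1.156817)·√65 = -0.659506 · 8.062258 = -5.317

-5.317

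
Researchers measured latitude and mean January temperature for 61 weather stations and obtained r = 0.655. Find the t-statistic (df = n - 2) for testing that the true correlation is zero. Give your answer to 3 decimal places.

6.658

t = r·√(n−2) / √(1−r²) with r = 0.655, n = 61
  = 0.655·√59 / √(1 − 0.429025)
  = 0.655·7.681146 / 0.755629
  = 5.031151 / 0.755629 = 6.658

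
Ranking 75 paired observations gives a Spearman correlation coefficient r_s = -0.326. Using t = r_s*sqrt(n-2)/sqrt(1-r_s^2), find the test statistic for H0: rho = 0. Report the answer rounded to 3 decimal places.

-2.946

1 − r_s² = 1 − 0.106276 = 0.893724;  √(1−r_s²) = 0.945370
√(n−2) = √73 = 8.544004
t = r_s·√(n−2)/√(1−r_s²) = -0.326 · 8.544004 / 0.945370 = -2.946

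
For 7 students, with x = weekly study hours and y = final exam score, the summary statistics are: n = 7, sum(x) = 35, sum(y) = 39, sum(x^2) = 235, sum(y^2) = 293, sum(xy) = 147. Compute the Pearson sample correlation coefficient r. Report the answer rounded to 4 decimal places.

S_xy = nΣxy − ΣxΣy = 7·147 − 35·39 = 1029 − 1365 = -336
S_xx = nΣx² − (Σx)² = 7·235 − 35² = 1645 − 1225 = 420
S_yy = nΣy² − (Σy)² = 7·293 − 39² = 2051 − 1521 = 530
r = S_xy / √(S_xx·S_yy) = -336 / √(420·530) = -336 / √222600 = -336 / 471.8050 = -0.7122

-0.7122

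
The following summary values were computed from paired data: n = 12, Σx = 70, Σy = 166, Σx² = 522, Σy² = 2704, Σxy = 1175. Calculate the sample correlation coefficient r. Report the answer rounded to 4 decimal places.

S_xy = nΣxy − ΣxΣy = 12·1175 − 70·166 = 14100 − 11620 = 2480
S_xx = nΣx² − (Σx)² = 12·522 − 70² = 6264 − 4900 = 1364
S_yy = nΣy² − (Σy)² = 12·2704 − 166² = 32448 − 27556 = 4892
r = S_xy / √(S_xx·S_yy) = 2480 / √(1364·4892) = 2480 / √6672688 = 2480 / 2583.1547 = 0.9601

0.9601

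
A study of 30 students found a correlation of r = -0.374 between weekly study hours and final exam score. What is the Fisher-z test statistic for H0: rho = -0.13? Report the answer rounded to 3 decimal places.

Fisher z: atanh(-0.374) = -0.393066, atanh(-0.13) = -0.130740
z = (z_r − z_0)·√(n−3) = (-0.393066 − (-0.130740))·√27 = -0.262326 · 5.196152 = -1.363

-1.363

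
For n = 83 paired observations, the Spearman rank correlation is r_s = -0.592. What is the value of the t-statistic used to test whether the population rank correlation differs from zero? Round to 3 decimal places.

-6.611

1 − r_s² = 1 − 0.350464 = 0.649536;  √(1−r_s²) = 0.805938
√(n−2) = √81 = 9.000000
t = r_s·√(n−2)/√(1−r_s²) = -0.592 · 9.000000 / 0.805938 = -6.611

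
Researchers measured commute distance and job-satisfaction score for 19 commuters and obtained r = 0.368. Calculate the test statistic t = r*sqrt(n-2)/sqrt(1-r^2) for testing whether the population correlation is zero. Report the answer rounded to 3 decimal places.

1 − r² = 1 − 0.135424 = 0.864576;  √(1−r²) = 0.929826
√(n−2) = √17 = 4.123106
t = r·√(n−2)/√(1−r²) = 0.368 · 4.123106 / 0.929826 = 1.632

1.632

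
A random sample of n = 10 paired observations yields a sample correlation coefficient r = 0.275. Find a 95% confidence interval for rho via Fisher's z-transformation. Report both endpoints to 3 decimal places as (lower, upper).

(-0.429, 0.771)

z_r = atanh(0.275) = 0.282265;  SE = 1/√(n−3) = 1/√7 = 0.377964
z-limits: 0.282265 ± 1.960·0.377964 = 0.282265 ± 0.740809 = [-0.458544, 1.023074]
ρ-limits: (tanh -0.458544, tanh 1.023074) = (-0.429, 0.771)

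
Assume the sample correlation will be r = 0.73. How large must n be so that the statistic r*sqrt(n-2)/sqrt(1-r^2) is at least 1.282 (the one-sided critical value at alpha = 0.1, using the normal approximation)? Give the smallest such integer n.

r√(n−2)/√(1−r²) ≥ 1.282  ⇔  n−2 ≥ (1.282)²·(1−r²)/r²
(1−r²)/r² = (1−0.5329)/0.5329 = 0.8765
n ≥ 2 + 1.643524·0.8765 = 2 + 1.4405 = 3.4405
⌈3.4405⌉ = 4

4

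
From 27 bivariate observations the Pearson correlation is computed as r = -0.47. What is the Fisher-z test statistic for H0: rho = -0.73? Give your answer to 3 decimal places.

z_r = atanh(-0.47) = -0.510070,  z_0 = atanh(-0.73) = -0.928727
SE = 1/√(n−3) = 1/√24 = 0.204124
z = (z_r − z_0)/SE = (-0.510070 − (-0.928727)) / 0.204124 = 0.418657 / 0.204124 = 2.051

2.051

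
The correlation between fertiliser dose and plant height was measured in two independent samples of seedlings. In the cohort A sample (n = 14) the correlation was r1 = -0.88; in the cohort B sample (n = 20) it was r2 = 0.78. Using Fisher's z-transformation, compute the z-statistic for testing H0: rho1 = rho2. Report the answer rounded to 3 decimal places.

-6.257

Fisher z-transforms: z1 = atanh(-0.88) = -1.375768, z2 = atanh(0.78) = 1.045371; difference d = -2.421139
Var(d) = 1/11 + 1/17 = 0.0909091 + 0.0588235 = 0.1497326
z = d/√Var(d) = -2.421139 / √0.1497326 = -2.421139 / 0.386953 = -6.257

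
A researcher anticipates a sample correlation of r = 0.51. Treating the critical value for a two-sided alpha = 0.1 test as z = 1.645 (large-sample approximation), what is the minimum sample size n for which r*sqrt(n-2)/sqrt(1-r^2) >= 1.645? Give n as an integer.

10

Need r·√(n−2)/√(1−r²) ≥ 1.645
√(n−2) ≥ 1.645·√(1−0.2601) / 0.51 = 1.645·0.860174 / 0.51 = 2.7745
n−2 ≥ 7.6979  ⇒  n ≥ 9.6979
Smallest integer n = 10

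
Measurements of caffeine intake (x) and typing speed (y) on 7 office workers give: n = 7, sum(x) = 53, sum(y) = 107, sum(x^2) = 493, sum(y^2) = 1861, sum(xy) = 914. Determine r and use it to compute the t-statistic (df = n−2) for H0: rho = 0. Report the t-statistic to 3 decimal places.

S_xy = nΣxy − ΣxΣy = 7·914 − 53·107 = 6398 − 5671 = 727
S_xx = nΣx² − (Σx)² = 7·493 − 53² = 3451 − 2809 = 642
S_yy = nΣy² − (Σy)² = 7·1861 − 107² = 13027 − 11449 = 1578
r = S_xy / √(S_xx·S_yy) = 727 / √(642·1578) = 727 / √1013076 = 727 / 1006.5168 = 0.7223
t = r·√(n−2)/√(1−r²) = 0.7223·√5 / √(1−0.521717) = 1.615112 / 0.691580 = 2.335

2.335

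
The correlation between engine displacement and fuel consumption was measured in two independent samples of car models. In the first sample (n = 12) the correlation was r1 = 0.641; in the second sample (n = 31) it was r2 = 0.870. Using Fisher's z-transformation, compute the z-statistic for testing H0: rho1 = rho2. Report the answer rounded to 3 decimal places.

Fisher z-transforms: z1 = atanh(0.641) = 0.759869, z2 = atanh(0.870) = 1.333080; difference d = -0.573211
Var(d) = 1/9 + 1/28 = 0.1111111 + 0.0357143 = 0.1468254
z = d/√Var(d) = -0.573211 / √0.1468254 = -0.573211 / 0.383178 = -1.496

-1.496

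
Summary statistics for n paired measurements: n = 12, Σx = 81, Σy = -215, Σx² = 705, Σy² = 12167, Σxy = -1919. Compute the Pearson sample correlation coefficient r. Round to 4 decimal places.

-0.4078

Numerator: nΣxy − (Σx)(Σy) = 12·(-1919) − (81)(-215) = -5613
Denominator: √[(nΣx²−(Σx)²)(nΣy²−(Σy)²)]
  nΣx²−(Σx)² = 12·705 − 6561 = 1899;  nΣy²−(Σy)² = 12·12167 − 46225 = 99779
  √(1899·99779) = √189480321 = 13765.1851
r = -5613 / 13765.1851 = -0.4078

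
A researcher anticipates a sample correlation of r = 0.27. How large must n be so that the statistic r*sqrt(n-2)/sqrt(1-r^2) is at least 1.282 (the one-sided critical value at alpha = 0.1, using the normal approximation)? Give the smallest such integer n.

Need r·√(n−2)/√(1−r²) ≥ 1.282
√(n−2) ≥ 1.282·√(1−0.0729) / 0.27 = 1.282·0.962860 / 0.27 = 4.5718
n−2 ≥ 20.9014  ⇒  n ≥ 22.9014
Smallest integer n = 23

23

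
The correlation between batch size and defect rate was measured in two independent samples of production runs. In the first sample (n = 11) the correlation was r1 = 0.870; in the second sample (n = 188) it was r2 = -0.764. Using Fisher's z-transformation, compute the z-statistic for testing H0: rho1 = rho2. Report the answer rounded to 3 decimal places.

6.477

z1 = atanh(0.870) = 1.333080,  z2 = atanh(-0.764) = -1.005754
SE = √(1/(n1−3) + 1/(n2−3)) = √(1/8 + 1/185) = √(0.1250000 + 0.0054054) = √0.1304054 = 0.361117
z = (z1 − z2)/SE = (1.333080 − (-1.005754)) / 0.361117 = 2.338834 / 0.361117 = 6.477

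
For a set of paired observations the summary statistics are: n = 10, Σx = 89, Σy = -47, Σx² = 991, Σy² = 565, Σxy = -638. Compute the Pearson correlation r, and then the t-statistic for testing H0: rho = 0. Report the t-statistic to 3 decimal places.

-4.375

Numerator: nΣxy − (Σx)(Σy) = 10·(-638) − (89)(-47) = -2197
Denominator: √[(nΣx²−(Σx)²)(nΣy²−(Σy)²)]
  nΣx²−(Σx)² = 10·991 − 7921 = 1989;  nΣy²−(Σy)² = 10·565 − 2209 = 3441
  √(1989·3441) = √6844149 = 2616.1325
r = -2197 / 2616.1325 = -0.8398
t = r·√(n−2)/√(1−r²) = -0.8398·√8 / √(1−0.705264) = -2.375313 / 0.542896 = -4.375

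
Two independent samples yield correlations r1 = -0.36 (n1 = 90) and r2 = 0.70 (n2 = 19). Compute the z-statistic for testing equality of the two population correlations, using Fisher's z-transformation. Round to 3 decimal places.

-4.574

Fisher z-transforms: z1 = atanh(-0.36) = -0.376886, z2 = atanh(0.70) = 0.867301; difference d = -1.244187
Var(d) = 1/87 + 1/16 = 0.0114943 + 0.0625000 = 0.0739943
z = d/√Var(d) = -1.244187 / √0.0739943 = -1.244187 / 0.272019 = -4.574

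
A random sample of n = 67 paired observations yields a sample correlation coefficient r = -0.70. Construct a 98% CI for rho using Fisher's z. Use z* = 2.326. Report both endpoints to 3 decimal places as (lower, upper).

z_r = atanh(-0.70) = -0.867301;  SE = 1/√(n−3) = 1/√64 = 0.125000
z-limits: -0.867301 ± 2.326·0.125000 = -0.867301 ± 0.290750 = [-1.158051, -0.576551]
ρ-limits: (tanh -1.158051, tanh -0.576551) = (-0.820, -0.520)

(-0.820, -0.520)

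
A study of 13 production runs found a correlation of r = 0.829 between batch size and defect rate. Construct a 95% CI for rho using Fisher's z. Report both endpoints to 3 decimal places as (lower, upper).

(0.512, 0.947)

z_r = atanh(0.829) = 1.184931;  SE = 1/√(n−3) = 1/√10 = 0.316228
z-limits: 1.184931 ± 1.960·0.316228 = 1.184931 ± 0.619807 = [0.565124, 1.804738]
ρ-limits: (tanh 0.565124, tanh 1.804738) = (0.512, 0.947)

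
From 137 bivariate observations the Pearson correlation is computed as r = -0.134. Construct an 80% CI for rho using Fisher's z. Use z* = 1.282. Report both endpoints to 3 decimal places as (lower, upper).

(-0.241, -0.024)

Fisher z: z_r = atanh(r) = ½·ln((1+(-0.134))/(1−(-0.134))) = -0.134811
SE(z) = 1/√(n−3) = 1/√134 = 0.086387
80% ⇒ z* = 1.282; margin = 1.282·0.086387 = 0.110748
CI on z-scale: (-0.245559, -0.024063)
Back-transform: tanh(-0.245559) = -0.240740, tanh(-0.024063) = -0.024058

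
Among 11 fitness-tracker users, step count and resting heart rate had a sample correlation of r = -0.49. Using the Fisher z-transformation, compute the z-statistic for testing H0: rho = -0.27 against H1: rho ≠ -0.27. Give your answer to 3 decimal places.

Fisher z: atanh(-0.49) = -0.536060, atanh(-0.27) = -0.276864
z = (z_r − z_0)·√(n−3) = (-0.536060 − (-0.276864))·√8 = -0.259196 · 2.828427 = -0.733

-0.733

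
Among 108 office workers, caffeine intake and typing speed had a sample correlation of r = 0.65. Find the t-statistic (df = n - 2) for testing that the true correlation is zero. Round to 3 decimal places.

t = r·√(n−2) / √(1−r²) with r = 0.65, n = 108
  = 0.65·√106 / √(1 − 0.4225)
  = 0.65·10.295630 / 0.759934
  = 6.692159 / 0.759934 = 8.806

8.806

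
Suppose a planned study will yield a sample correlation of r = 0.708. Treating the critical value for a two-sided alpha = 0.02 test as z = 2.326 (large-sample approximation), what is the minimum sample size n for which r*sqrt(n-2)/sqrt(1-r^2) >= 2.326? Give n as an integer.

8

r√(n−2)/√(1−r²) ≥ 2.326  ⇔  n−2 ≥ (2.326)²·(1−r²)/r²
(1−r²)/r² = (1−0.501264)/0.501264 = 0.9950
n ≥ 2 + 5.410276·0.9950 = 2 + 5.3832 = 7.3832
⌈7.3832⌉ = 8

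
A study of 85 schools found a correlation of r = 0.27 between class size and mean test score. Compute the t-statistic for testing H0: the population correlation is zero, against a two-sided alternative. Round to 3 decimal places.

2.555

t = r·√(n−2) / √(1−r²) with r = 0.27, n = 85
  = 0.27·√83 / √(1 − 0.0729)
  = 0.27·9.110434 / 0.962860
  = 2.459817 / 0.962860 = 2.555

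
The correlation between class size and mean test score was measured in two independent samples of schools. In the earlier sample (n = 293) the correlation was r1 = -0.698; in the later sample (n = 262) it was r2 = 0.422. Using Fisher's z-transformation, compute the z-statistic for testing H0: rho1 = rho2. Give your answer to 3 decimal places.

Fisher z-transforms: z1 = atanh(-0.698) = -0.863390, z2 = atanh(0.422) = 0.450123; difference d = -1.313513
Var(d) = 1/290 + 1/259 = 0.0034483 + 0.0038610 = 0.0073093
z = d/√Var(d) = -1.313513 / √0.0073093 = -1.313513 / 0.085494 = -15.364

-15.364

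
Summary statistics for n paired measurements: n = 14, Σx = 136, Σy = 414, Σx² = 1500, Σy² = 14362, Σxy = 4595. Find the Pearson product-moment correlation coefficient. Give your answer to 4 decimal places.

S_xy = nΣxy − ΣxΣy = 14·4595 − 136·414 = 64330 − 56304 = 8026
S_xx = nΣx² − (Σx)² = 14·1500 − 136² = 21000 − 18496 = 2504
S_yy = nΣy² − (Σy)² = 14·14362 − 414² = 201068 − 171396 = 29672
r = S_xy / √(S_xx·S_yy) = 8026 / √(2504·29672) = 8026 / √74298688 = 8026 / 8619.6687 = 0.9311

0.9311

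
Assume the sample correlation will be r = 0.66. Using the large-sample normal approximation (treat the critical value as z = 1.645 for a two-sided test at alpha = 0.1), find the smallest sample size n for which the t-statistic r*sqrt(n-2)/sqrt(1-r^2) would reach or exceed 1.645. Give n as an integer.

r√(n−2)/√(1−r²) ≥ 1.645  ⇔  n−2 ≥ (1.645)²·(1−r²)/r²
(1−r²)/r² = (1−0.4356)/0.4356 = 1.2957
n ≥ 2 + 2.706025·1.2957 = 2 + 3.5062 = 5.5062
⌈5.5062⌉ = 6

6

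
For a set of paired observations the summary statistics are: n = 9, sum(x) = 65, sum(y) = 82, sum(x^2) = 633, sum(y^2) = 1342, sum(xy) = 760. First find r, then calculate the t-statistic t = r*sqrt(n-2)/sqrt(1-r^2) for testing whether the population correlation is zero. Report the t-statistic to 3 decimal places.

1.688

S_xy = nΣxy − ΣxΣy = 9·760 − 65·82 = 6840 − 5330 = 1510
S_xx = nΣx² − (Σx)² = 9·633 − 65² = 5697 − 4225 = 1472
S_yy = nΣy² − (Σy)² = 9·1342 − 82² = 12078 − 6724 = 5354
r = S_xy / √(S_xx·S_yy) = 1510 / √(1472·5354) = 1510 / √7881088 = 1510 / 2807.3276 = 0.5379
t = r·√(n−2)/√(1−r²) = 0.5379·√7 / √(1−0.289336) = 1.423150 / 0.843009 = 1.688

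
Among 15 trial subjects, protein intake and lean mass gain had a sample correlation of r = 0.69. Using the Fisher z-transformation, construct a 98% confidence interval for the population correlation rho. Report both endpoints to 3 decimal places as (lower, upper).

Fisher z: z_r = atanh(r) = ½·ln((1+0.69)/(1−0.69)) = 0.847956
SE(z) = 1/√(n−3) = 1/√12 = 0.288675
98% ⇒ z* = 2.326; margin = 2.326·0.288675 = 0.671458
CI on z-scale: (0.176498, 1.519414)
Back-transform: tanh(0.176498) = 0.174688, tanh(1.519414) = 0.908595

(0.175, 0.909)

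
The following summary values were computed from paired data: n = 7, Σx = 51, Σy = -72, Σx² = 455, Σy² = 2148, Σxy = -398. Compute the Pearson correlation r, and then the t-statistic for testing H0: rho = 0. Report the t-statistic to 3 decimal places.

S_xy = nΣxy − ΣxΣy = 7·(-398) − 51·(-72) = -2786 − (-3672) = 886
S_xx = nΣx² − (Σx)² = 7·455 − 51² = 3185 − 2601 = 584
S_yy = nΣy² − (Σy)² = 7·2148 − (-72)² = 15036 − 5184 = 9852
r = S_xy / √(S_xx·S_yy) = 886 / √(584·9852) = 886 / √5753568 = 886 / 2398.6596 = 0.3694
t = r·√(n−2)/√(1−r²) = 0.3694·√5 / √(1−0.136456) = 0.826004 / 0.929271 = 0.889

0.889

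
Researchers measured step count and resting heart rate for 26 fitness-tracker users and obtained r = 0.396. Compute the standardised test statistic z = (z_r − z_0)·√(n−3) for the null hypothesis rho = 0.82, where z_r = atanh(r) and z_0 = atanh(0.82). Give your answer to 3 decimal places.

Fisher z: atanh(0.396) = 0.418896, atanh(0.82) = 1.156817
z = (z_r − z_0)·√(n−3) = (0.418896 − 1.156817)·√23 = -0.737921 · 4.795832 = -3.539

-3.539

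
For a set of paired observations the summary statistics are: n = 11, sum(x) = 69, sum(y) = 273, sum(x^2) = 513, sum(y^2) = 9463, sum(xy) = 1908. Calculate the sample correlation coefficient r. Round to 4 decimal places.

Numerator: nΣxy − (Σx)(Σy) = 11·1908 − (69)(273) = 2151
Denominator: √[(nΣx²−(Σx)²)(nΣy²−(Σy)²)]
  nΣx²−(Σx)² = 11·513 − 4761 = 882;  nΣy²−(Σy)² = 11·9463 − 74529 = 29564
  √(882·29564) = √26075448 = 5106.4124
r = 2151 / 5106.4124 = 0.4212

0.4212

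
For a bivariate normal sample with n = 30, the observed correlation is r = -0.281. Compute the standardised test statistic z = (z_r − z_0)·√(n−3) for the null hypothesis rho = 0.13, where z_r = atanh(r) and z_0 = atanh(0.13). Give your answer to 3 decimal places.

Fisher z: atanh(-0.281) = -0.288767, atanh(0.13) = 0.130740
z = (z_r − z_0)·√(n−3) = (-0.288767 − 0.130740)·√27 = -0.419507 · 5.196152 = -2.180

-2.180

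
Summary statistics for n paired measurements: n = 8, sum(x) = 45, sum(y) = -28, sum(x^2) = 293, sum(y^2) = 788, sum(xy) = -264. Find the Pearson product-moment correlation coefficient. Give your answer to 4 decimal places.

S_xy = nΣxy − ΣxΣy = 8·(-264) − 45·(-28) = -2112 − (-1260) = -852
S_xx = nΣx² − (Σx)² = 8·293 − 45² = 2344 − 2025 = 319
S_yy = nΣy² − (Σy)² = 8·788 − (-28)² = 6304 − 784 = 5520
r = S_xy / √(S_xx·S_yy) = -852 / √(319·5520) = -852 / √1760880 = -852 / 1326.9815 = -0.6421

-0.6421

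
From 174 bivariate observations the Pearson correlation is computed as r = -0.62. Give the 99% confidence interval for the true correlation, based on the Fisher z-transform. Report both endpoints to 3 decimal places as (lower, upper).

z_r = atanh(-0.62) = -0.725005;  SE = 1/√(n−3) = 1/√171 = 0.076472
z-limits: -0.725005 ± 2.576·0.076472 = -0.725005 ± 0.196992 = [-0.921997, -0.528013]
ρ-limits: (tanh -0.921997, tanh -0.528013) = (-0.727, -0.484)

(-0.727, -0.484)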